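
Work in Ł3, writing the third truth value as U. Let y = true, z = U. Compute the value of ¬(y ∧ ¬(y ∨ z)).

y ∨ z = true ∨ U = true
¬(y ∨ z) = ¬true = false
y ∧ ¬(y ∨ z) = true ∧ false = false
¬(y ∧ ¬(y ∨ z)) = ¬false = true

true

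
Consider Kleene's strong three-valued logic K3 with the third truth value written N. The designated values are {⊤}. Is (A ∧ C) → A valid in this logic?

Countermodel: A=N, C=⊤ gives N, which is not designated.

No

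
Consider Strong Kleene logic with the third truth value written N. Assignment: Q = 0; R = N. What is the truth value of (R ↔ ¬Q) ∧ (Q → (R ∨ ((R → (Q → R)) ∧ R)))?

N

¬Q = ¬0 = 1
R ↔ ¬Q = N ↔ 1 = N
Q → R = 0 → N = 1  [¬0 ∨ N]
R → (Q → R) = N → 1 = 1
(R → (Q → R)) ∧ R = 1 ∧ N = N
R ∨ ((R → (Q → R)) ∧ R) = N ∨ N = N
Q → (R ∨ ((R → (Q → R)) ∧ R)) = 0 → N = 1
(R ↔ ¬Q) ∧ (Q → (R ∨ ((R → (Q → R)) ∧ R))) = N ∧ 1 = N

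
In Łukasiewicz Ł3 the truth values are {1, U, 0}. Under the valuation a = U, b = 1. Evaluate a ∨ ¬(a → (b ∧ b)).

b ∧ b = 1 ∧ 1 = 1
a → (b ∧ b) = U → 1 = 1  [min(1, 1−½+1)]
¬(a → (b ∧ b)) = ¬1 = 0
a ∨ ¬(a → (b ∧ b)) = U ∨ 0 = U

U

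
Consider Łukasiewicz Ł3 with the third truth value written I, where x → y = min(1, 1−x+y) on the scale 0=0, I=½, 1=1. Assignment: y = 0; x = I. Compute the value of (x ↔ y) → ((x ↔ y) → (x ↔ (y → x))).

x ↔ y = I ↔ 0 = I  [1 − |½−0|]
x ↔ y = I ↔ 0 = I
y → x = 0 → I = 1
x ↔ (y → x) = I ↔ 1 = I
(x ↔ y) → (x ↔ (y → x)) = I → I = 1
(x ↔ y) → ((x ↔ y) → (x ↔ (y → x))) = I → 1 = 1

1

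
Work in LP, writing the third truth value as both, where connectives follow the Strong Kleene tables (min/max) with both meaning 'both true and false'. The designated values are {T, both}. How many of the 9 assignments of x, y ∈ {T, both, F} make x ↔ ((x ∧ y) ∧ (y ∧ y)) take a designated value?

8

Of the 9 assignments, 8 give a value in {T, both}.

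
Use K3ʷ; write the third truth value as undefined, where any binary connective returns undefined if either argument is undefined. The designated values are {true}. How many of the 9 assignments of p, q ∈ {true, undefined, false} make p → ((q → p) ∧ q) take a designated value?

3

Designated under: (p=true, q=true); (p=false, q=true); (p=false, q=false).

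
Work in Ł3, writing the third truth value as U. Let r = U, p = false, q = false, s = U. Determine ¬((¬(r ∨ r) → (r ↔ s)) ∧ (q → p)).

false

r ∨ r = U ∨ U = U
¬(r ∨ r) = ¬U = U
r ↔ s = U ↔ U = true  [1 − |½−½|]
¬(r ∨ r) → (r ↔ s) = U → true = true
q → p = false → false = true
(¬(r ∨ r) → (r ↔ s)) ∧ (q → p) = true ∧ true = true
¬((¬(r ∨ r) → (r ↔ s)) ∧ (q → p)) = ¬true = false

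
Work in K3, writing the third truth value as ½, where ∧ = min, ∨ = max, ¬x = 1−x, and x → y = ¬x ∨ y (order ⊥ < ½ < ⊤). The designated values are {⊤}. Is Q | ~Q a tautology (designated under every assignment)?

No

Countermodel: Q=½ gives ½, which is not designated.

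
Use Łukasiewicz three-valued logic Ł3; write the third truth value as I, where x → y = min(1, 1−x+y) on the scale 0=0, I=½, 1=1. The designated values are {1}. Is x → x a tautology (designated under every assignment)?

Yes

Every assignment of x over {1, I, 0} gives a value in {1}.
In particular, with x=I: x → x = 1.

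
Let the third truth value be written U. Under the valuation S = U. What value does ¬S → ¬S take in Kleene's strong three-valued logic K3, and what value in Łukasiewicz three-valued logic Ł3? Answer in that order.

In Kleene's strong three-valued logic K3: ¬S = ¬U = U
¬S = ¬U = U
¬S → ¬S = U → U = U  [¬U ∨ U]
In Łukasiewicz three-valued logic Ł3: ¬S = ¬U = U
¬S = ¬U = U
¬S → ¬S = U → U = True  [min(1, 1−½+½)]
They differ because Kleene's strong three-valued logic K3 and Łukasiewicz three-valued logic Ł3 treat U differently under implication.

U; True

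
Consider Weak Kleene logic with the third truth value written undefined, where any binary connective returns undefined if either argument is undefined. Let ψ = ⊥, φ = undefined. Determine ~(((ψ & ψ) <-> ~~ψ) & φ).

ψ & ψ = ⊥ & ⊥ = ⊥
~ψ = ~⊥ = ⊤
~~ψ = ~⊤ = ⊥
(ψ & ψ) <-> ~~ψ = ⊥ <-> ⊥ = ⊤
((ψ & ψ) <-> ~~ψ) & φ = ⊤ & undefined = undefined
~(((ψ & ψ) <-> ~~ψ) & φ) = ~undefined = undefined

undefined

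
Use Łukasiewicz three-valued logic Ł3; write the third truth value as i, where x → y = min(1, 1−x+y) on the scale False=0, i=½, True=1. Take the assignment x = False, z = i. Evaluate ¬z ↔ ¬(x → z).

¬z = ¬i = i
x → z = False → i = True
¬(x → z) = ¬True = False
¬z ↔ ¬(x → z) = i ↔ False = i

i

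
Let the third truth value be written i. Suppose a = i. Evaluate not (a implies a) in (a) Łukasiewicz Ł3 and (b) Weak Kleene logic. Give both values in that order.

In Łukasiewicz Ł3: a implies a = i implies i = true  [min(1, 1−½+½)]
not (a implies a) = not true = false
In Weak Kleene logic: a implies a = i implies i = i
not (a implies a) = not i = i
They differ because Łukasiewicz Ł3 and Weak Kleene logic treat i differently under the binary connectives.

false; i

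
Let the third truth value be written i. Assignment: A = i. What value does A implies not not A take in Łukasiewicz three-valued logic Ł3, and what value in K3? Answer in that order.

T; i

In Łukasiewicz three-valued logic Ł3: not A = not i = i
not not A = not i = i
A implies not not A = i implies i = T  [min(1, 1−½+½)]
In K3: not A = not i = i
not not A = not i = i
A implies not not A = i implies i = i  [not i or i]
They differ because Łukasiewicz three-valued logic Ł3 and K3 treat i differently under implication.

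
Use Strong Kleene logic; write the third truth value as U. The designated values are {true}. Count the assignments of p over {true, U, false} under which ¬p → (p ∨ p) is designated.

1

p=true: true ✓
p=U: U ·
p=false: false ·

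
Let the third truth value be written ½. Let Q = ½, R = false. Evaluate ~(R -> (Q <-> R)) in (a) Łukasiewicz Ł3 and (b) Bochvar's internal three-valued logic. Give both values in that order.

In Łukasiewicz Ł3: Q <-> R = ½ <-> false = ½
R -> (Q <-> R) = false -> ½ = true
~(R -> (Q <-> R)) = ~true = false
In Bochvar's internal three-valued logic: Q <-> R = ½ <-> false = ½
R -> (Q <-> R) = false -> ½ = ½  [any arg is the third value ⇒ result is the third value]
~(R -> (Q <-> R)) = ~½ = ½
They differ because Łukasiewicz Ł3 and Bochvar's internal three-valued logic treat ½ differently under the binary connectives.

false; ½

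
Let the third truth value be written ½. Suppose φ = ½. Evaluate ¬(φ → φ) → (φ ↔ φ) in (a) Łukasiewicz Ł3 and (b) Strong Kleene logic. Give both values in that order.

⊤; ½

In Łukasiewicz Ł3: φ → φ = ½ → ½ = ⊤  [min(1, 1−½+½)]
¬(φ → φ) = ¬⊤ = ⊥
φ ↔ φ = ½ ↔ ½ = ⊤
¬(φ → φ) → (φ ↔ φ) = ⊥ → ⊤ = ⊤
In Strong Kleene logic: φ → φ = ½ → ½ = ½
¬(φ → φ) = ¬½ = ½
φ ↔ φ = ½ ↔ ½ = ½
¬(φ → φ) → (φ ↔ φ) = ½ → ½ = ½
They differ because Łukasiewicz Ł3 and Strong Kleene logic treat ½ differently under implication.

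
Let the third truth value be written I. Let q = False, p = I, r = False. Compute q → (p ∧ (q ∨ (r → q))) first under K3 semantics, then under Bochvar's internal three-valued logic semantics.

In K3: r → q = False → False = True
q ∨ (r → q) = False ∨ True = True
p ∧ (q ∨ (r → q)) = I ∧ True = I
q → (p ∧ (q ∨ (r → q))) = False → I = True  [¬False ∨ I]
In Bochvar's internal three-valued logic: r → q = False → False = True
q ∨ (r → q) = False ∨ True = True
p ∧ (q ∨ (r → q)) = I ∧ True = I
q → (p ∧ (q ∨ (r → q))) = False → I = I  [any arg is the third value ⇒ result is the third value]
They differ because K3 and Bochvar's internal three-valued logic treat I differently under the binary connectives.

True; I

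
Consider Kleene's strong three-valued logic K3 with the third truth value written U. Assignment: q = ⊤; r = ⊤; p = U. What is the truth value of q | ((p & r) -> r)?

⊤

p & r = U & ⊤ = U
(p & r) -> r = U -> ⊤ = ⊤
q | ((p & r) -> r) = ⊤ | ⊤ = ⊤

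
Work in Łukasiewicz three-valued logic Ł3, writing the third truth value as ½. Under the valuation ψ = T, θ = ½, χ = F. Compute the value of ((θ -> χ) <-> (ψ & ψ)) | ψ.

T

θ -> χ = ½ -> F = ½  [min(1, 1−½+0)]
ψ & ψ = T & T = T
(θ -> χ) <-> (ψ & ψ) = ½ <-> T = ½
((θ -> χ) <-> (ψ & ψ)) | ψ = ½ | T = T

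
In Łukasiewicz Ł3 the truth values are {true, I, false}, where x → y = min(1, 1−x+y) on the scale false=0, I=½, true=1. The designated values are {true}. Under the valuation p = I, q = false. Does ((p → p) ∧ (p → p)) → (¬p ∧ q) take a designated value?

No

p → p = I → I = true  [min(1, 1−½+½)]
p → p = I → I = true
(p → p) ∧ (p → p) = true ∧ true = true
¬p = ¬I = I
¬p ∧ q = I ∧ false = false
((p → p) ∧ (p → p)) → (¬p ∧ q) = true → false = false
false ∉ {true}.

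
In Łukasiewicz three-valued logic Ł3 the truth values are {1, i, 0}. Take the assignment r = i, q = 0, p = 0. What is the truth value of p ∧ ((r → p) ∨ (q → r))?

r → p = i → 0 = i  [min(1, 1−½+0)]
q → r = 0 → i = 1
(r → p) ∨ (q → r) = i ∨ 1 = 1
p ∧ ((r → p) ∨ (q → r)) = 0 ∧ 1 = 0

0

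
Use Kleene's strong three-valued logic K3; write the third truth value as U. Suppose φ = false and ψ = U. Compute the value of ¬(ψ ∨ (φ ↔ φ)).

φ ↔ φ = false ↔ false = true
ψ ∨ (φ ↔ φ) = U ∨ true = true
¬(ψ ∨ (φ ↔ φ)) = ¬true = false

false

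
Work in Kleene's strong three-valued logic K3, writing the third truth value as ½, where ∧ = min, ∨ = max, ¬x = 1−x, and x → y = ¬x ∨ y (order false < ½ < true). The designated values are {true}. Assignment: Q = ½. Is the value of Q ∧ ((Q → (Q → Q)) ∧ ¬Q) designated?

Q → Q = ½ → ½ = ½
Q → (Q → Q) = ½ → ½ = ½
¬Q = ¬½ = ½
(Q → (Q → Q)) ∧ ¬Q = ½ ∧ ½ = ½
Q ∧ ((Q → (Q → Q)) ∧ ¬Q) = ½ ∧ ½ = ½
½ ∉ {true}.

No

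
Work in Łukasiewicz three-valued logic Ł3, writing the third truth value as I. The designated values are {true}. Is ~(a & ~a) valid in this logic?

Countermodel: a=I gives I, which is not designated.

No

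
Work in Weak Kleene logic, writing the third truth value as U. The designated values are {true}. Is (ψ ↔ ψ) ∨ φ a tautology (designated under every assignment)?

Countermodel: ψ=true, φ=U gives U, which is not designated.

No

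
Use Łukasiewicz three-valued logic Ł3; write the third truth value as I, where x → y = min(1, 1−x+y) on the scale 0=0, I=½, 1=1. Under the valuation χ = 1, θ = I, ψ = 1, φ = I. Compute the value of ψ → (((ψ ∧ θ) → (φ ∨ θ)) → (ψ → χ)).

ψ ∧ θ = 1 ∧ I = I
φ ∨ θ = I ∨ I = I
(ψ ∧ θ) → (φ ∨ θ) = I → I = 1
ψ → χ = 1 → 1 = 1
((ψ ∧ θ) → (φ ∨ θ)) → (ψ → χ) = 1 → 1 = 1
ψ → (((ψ ∧ θ) → (φ ∨ θ)) → (ψ → χ)) = 1 → 1 = 1

1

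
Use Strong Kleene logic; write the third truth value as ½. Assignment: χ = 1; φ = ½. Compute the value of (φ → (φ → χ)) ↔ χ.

1

φ → χ = ½ → 1 = 1  [¬½ ∨ 1]
φ → (φ → χ) = ½ → 1 = 1
(φ → (φ → χ)) ↔ χ = 1 ↔ 1 = 1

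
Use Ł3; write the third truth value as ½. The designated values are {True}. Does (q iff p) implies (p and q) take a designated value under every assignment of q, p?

Countermodel: q=½, p=½ gives ½, which is not designated.

No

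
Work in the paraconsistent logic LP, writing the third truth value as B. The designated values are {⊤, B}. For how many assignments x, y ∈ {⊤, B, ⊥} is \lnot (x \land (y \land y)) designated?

Of the 9 assignments, 8 give a value in {⊤, B}.

8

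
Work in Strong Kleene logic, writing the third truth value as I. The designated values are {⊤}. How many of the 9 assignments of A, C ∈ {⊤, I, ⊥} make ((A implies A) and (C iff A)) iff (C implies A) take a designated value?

3

Designated under: (A=⊤, C=⊤); (A=⊥, C=⊤); (A=⊥, C=⊥).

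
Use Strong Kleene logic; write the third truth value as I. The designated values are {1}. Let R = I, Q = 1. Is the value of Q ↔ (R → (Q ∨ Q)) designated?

Q ∨ Q = 1 ∨ 1 = 1
R → (Q ∨ Q) = I → 1 = 1  [¬I ∨ 1]
Q ↔ (R → (Q ∨ Q)) = 1 ↔ 1 = 1
1 ∈ {1}.

Yes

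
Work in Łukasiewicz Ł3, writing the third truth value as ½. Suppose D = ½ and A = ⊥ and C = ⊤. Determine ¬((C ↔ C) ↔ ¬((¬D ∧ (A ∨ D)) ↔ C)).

½

C ↔ C = ⊤ ↔ ⊤ = ⊤
¬D = ¬½ = ½
A ∨ D = ⊥ ∨ ½ = ½
¬D ∧ (A ∨ D) = ½ ∧ ½ = ½
(¬D ∧ (A ∨ D)) ↔ C = ½ ↔ ⊤ = ½  [1 − |½−1|]
¬((¬D ∧ (A ∨ D)) ↔ C) = ¬½ = ½
(C ↔ C) ↔ ¬((¬D ∧ (A ∨ D)) ↔ C) = ⊤ ↔ ½ = ½
¬((C ↔ C) ↔ ¬((¬D ∧ (A ∨ D)) ↔ C)) = ¬½ = ½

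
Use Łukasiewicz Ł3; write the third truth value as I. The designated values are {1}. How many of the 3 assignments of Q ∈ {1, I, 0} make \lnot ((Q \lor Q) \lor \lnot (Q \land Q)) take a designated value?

Q=1: 0 ·
Q=I: I ·
Q=0: 0 ·

0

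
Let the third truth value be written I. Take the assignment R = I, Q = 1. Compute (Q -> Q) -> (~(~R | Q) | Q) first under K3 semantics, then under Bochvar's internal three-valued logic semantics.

1; I

In K3: Q -> Q = 1 -> 1 = 1
~R = ~I = I
~R | Q = I | 1 = 1
~(~R | Q) = ~1 = 0
~(~R | Q) | Q = 0 | 1 = 1
(Q -> Q) -> (~(~R | Q) | Q) = 1 -> 1 = 1
In Bochvar's internal three-valued logic: Q -> Q = 1 -> 1 = 1
~R = ~I = I
~R | Q = I | 1 = I
~(~R | Q) = ~I = I
~(~R | Q) | Q = I | 1 = I
(Q -> Q) -> (~(~R | Q) | Q) = 1 -> I = I  [any arg is the third value ⇒ result is the third value]
They differ because K3 and Bochvar's internal three-valued logic treat I differently under the binary connectives.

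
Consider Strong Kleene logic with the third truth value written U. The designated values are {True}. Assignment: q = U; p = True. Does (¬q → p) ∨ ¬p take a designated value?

Yes

¬q = ¬U = U
¬q → p = U → True = True  [¬U ∨ True]
¬p = ¬True = False
(¬q → p) ∨ ¬p = True ∨ False = True
True ∈ {True}.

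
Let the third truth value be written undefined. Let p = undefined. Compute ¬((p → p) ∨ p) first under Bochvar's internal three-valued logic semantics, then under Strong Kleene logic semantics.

undefined; undefined

In Bochvar's internal three-valued logic: p → p = undefined → undefined = undefined  [any arg is the third value ⇒ result is the third value]
(p → p) ∨ p = undefined ∨ undefined = undefined
¬((p → p) ∨ p) = ¬undefined = undefined
In Strong Kleene logic: p → p = undefined → undefined = undefined  [¬undefined ∨ undefined]
(p → p) ∨ p = undefined ∨ undefined = undefined
¬((p → p) ∨ p) = ¬undefined = undefined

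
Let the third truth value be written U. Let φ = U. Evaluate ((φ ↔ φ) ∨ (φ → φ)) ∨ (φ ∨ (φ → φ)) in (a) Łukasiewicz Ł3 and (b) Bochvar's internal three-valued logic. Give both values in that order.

In Łukasiewicz Ł3: φ ↔ φ = U ↔ U = T  [1 − |½−½|]
φ → φ = U → U = T
(φ ↔ φ) ∨ (φ → φ) = T ∨ T = T
φ → φ = U → U = T
φ ∨ (φ → φ) = U ∨ T = T
((φ ↔ φ) ∨ (φ → φ)) ∨ (φ ∨ (φ → φ)) = T ∨ T = T
In Bochvar's internal three-valued logic: φ ↔ φ = U ↔ U = U
φ → φ = U → U = U  [any arg is the third value ⇒ result is the third value]
(φ ↔ φ) ∨ (φ → φ) = U ∨ U = U
φ → φ = U → U = U
φ ∨ (φ → φ) = U ∨ U = U
((φ ↔ φ) ∨ (φ → φ)) ∨ (φ ∨ (φ → φ)) = U ∨ U = U
They differ because Łukasiewicz Ł3 and Bochvar's internal three-valued logic treat U differently under the binary connectives.

T; U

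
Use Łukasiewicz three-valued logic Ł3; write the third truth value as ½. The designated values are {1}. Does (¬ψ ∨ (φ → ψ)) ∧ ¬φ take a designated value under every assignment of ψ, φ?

No

Countermodel: ψ=1, φ=1 gives 0, which is not designated.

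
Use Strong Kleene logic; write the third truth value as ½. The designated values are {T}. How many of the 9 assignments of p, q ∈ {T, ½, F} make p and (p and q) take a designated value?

Designated under: (p=T, q=T).

1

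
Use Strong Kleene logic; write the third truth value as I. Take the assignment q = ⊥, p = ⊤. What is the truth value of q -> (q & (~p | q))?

⊤

~p = ~⊤ = ⊥
~p | q = ⊥ | ⊥ = ⊥
q & (~p | q) = ⊥ & ⊥ = ⊥
q -> (q & (~p | q)) = ⊥ -> ⊥ = ⊤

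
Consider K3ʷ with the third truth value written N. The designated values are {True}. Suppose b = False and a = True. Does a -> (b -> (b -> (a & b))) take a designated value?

a & b = True & False = False
b -> (a & b) = False -> False = True
b -> (b -> (a & b)) = False -> True = True
a -> (b -> (b -> (a & b))) = True -> True = True
True ∈ {True}.

Yes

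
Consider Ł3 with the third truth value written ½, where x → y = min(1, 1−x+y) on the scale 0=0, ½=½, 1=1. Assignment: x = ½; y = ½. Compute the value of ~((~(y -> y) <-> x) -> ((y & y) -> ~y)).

0

y -> y = ½ -> ½ = 1  [min(1, 1−½+½)]
~(y -> y) = ~1 = 0
~(y -> y) <-> x = 0 <-> ½ = ½
y & y = ½ & ½ = ½
~y = ~½ = ½
(y & y) -> ~y = ½ -> ½ = 1
(~(y -> y) <-> x) -> ((y & y) -> ~y) = ½ -> 1 = 1
~((~(y -> y) <-> x) -> ((y & y) -> ~y)) = ~1 = 0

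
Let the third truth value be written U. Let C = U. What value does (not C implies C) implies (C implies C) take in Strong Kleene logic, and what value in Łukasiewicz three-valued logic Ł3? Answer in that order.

In Strong Kleene logic: not C = not U = U
not C implies C = U implies U = U  [not U or U]
C implies C = U implies U = U
(not C implies C) implies (C implies C) = U implies U = U
In Łukasiewicz three-valued logic Ł3: not C = not U = U
not C implies C = U implies U = 1  [min(1, 1−½+½)]
C implies C = U implies U = 1
(not C implies C) implies (C implies C) = 1 implies 1 = 1
They differ because Strong Kleene logic and Łukasiewicz three-valued logic Ł3 treat U differently under implication.

U; 1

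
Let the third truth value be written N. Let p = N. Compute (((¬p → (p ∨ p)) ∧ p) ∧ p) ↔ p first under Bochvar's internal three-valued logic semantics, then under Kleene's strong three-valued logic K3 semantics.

N; N

In Bochvar's internal three-valued logic: ¬p = ¬N = N
p ∨ p = N ∨ N = N
¬p → (p ∨ p) = N → N = N  [any arg is the third value ⇒ result is the third value]
(¬p → (p ∨ p)) ∧ p = N ∧ N = N
((¬p → (p ∨ p)) ∧ p) ∧ p = N ∧ N = N
(((¬p → (p ∨ p)) ∧ p) ∧ p) ↔ p = N ↔ N = N
In Kleene's strong three-valued logic K3: ¬p = ¬N = N
p ∨ p = N ∨ N = N
¬p → (p ∨ p) = N → N = N  [¬N ∨ N]
(¬p → (p ∨ p)) ∧ p = N ∧ N = N
((¬p → (p ∨ p)) ∧ p) ∧ p = N ∧ N = N
(((¬p → (p ∨ p)) ∧ p) ∧ p) ↔ p = N ↔ N = N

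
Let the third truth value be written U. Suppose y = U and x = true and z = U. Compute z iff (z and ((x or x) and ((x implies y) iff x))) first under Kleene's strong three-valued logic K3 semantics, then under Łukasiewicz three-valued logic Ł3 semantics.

In Kleene's strong three-valued logic K3: x or x = true or true = true
x implies y = true implies U = U  [not true or U]
(x implies y) iff x = U iff true = U
(x or x) and ((x implies y) iff x) = true and U = U
z and ((x or x) and ((x implies y) iff x)) = U and U = U
z iff (z and ((x or x) and ((x implies y) iff x))) = U iff U = U
In Łukasiewicz three-valued logic Ł3: x or x = true or true = true
x implies y = true implies U = U
(x implies y) iff x = U iff true = U
(x or x) and ((x implies y) iff x) = true and U = U
z and ((x or x) and ((x implies y) iff x)) = U and U = U
z iff (z and ((x or x) and ((x implies y) iff x))) = U iff U = true
They differ because Kleene's strong three-valued logic K3 and Łukasiewicz three-valued logic Ł3 treat U differently under implication.

U; true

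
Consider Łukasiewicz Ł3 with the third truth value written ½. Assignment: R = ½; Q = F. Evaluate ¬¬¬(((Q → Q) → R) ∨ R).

Q → Q = F → F = T
(Q → Q) → R = T → ½ = ½
((Q → Q) → R) ∨ R = ½ ∨ ½ = ½
¬(((Q → Q) → R) ∨ R) = ¬½ = ½
¬¬(((Q → Q) → R) ∨ R) = ¬½ = ½
¬¬¬(((Q → Q) → R) ∨ R) = ¬½ = ½

½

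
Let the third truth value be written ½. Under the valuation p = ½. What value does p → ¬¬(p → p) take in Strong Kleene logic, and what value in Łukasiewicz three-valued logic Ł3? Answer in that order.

In Strong Kleene logic: p → p = ½ → ½ = ½  [¬½ ∨ ½]
¬(p → p) = ¬½ = ½
¬¬(p → p) = ¬½ = ½
p → ¬¬(p → p) = ½ → ½ = ½
In Łukasiewicz three-valued logic Ł3: p → p = ½ → ½ = 1  [min(1, 1−½+½)]
¬(p → p) = ¬1 = 0
¬¬(p → p) = ¬0 = 1
p → ¬¬(p → p) = ½ → 1 = 1
They differ because Strong Kleene logic and Łukasiewicz three-valued logic Ł3 treat ½ differently under implication.

½; 1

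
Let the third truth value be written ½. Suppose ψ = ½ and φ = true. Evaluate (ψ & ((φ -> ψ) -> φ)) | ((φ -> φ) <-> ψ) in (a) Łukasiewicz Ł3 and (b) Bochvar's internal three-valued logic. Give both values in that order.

½; ½

In Łukasiewicz Ł3: φ -> ψ = true -> ½ = ½
(φ -> ψ) -> φ = ½ -> true = true
ψ & ((φ -> ψ) -> φ) = ½ & true = ½
φ -> φ = true -> true = true
(φ -> φ) <-> ψ = true <-> ½ = ½
(ψ & ((φ -> ψ) -> φ)) | ((φ -> φ) <-> ψ) = ½ | ½ = ½
In Bochvar's internal three-valued logic: φ -> ψ = true -> ½ = ½
(φ -> ψ) -> φ = ½ -> true = ½
ψ & ((φ -> ψ) -> φ) = ½ & ½ = ½
φ -> φ = true -> true = true
(φ -> φ) <-> ψ = true <-> ½ = ½
(ψ & ((φ -> ψ) -> φ)) | ((φ -> φ) <-> ψ) = ½ | ½ = ½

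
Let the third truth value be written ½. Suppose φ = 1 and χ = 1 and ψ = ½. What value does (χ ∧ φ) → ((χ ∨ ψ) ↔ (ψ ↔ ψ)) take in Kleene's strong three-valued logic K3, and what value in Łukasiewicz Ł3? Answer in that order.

In Kleene's strong three-valued logic K3: χ ∧ φ = 1 ∧ 1 = 1
χ ∨ ψ = 1 ∨ ½ = 1
ψ ↔ ψ = ½ ↔ ½ = ½
(χ ∨ ψ) ↔ (ψ ↔ ψ) = 1 ↔ ½ = ½
(χ ∧ φ) → ((χ ∨ ψ) ↔ (ψ ↔ ψ)) = 1 → ½ = ½
In Łukasiewicz Ł3: χ ∧ φ = 1 ∧ 1 = 1
χ ∨ ψ = 1 ∨ ½ = 1
ψ ↔ ψ = ½ ↔ ½ = 1  [1 − |½−½|]
(χ ∨ ψ) ↔ (ψ ↔ ψ) = 1 ↔ 1 = 1
(χ ∧ φ) → ((χ ∨ ψ) ↔ (ψ ↔ ψ)) = 1 → 1 = 1
They differ because Kleene's strong three-valued logic K3 and Łukasiewicz Ł3 treat ½ differently under implication.

½; 1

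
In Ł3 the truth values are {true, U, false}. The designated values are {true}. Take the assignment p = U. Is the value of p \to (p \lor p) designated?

p \lor p = U \lor U = U
p \to (p \lor p) = U \to U = true
true ∈ {true}.

Yes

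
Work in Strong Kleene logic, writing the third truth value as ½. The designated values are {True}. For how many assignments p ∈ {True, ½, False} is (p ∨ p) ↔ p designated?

2

p=True: True ✓
p=½: ½ ·
p=False: True ✓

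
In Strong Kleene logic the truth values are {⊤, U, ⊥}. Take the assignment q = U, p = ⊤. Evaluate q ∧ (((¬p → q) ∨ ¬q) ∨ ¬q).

U

¬p = ¬⊤ = ⊥
¬p → q = ⊥ → U = ⊤
¬q = ¬U = U
(¬p → q) ∨ ¬q = ⊤ ∨ U = ⊤
¬q = ¬U = U
((¬p → q) ∨ ¬q) ∨ ¬q = ⊤ ∨ U = ⊤
q ∧ (((¬p → q) ∨ ¬q) ∨ ¬q) = U ∧ ⊤ = U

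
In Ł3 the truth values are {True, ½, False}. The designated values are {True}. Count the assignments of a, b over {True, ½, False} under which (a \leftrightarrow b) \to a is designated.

Of the 9 assignments, 6 give a value in {True}.

6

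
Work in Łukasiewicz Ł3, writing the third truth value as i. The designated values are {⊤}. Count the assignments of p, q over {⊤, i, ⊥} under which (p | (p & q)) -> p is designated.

Of the 9 assignments, 9 give a value in {⊤}.

9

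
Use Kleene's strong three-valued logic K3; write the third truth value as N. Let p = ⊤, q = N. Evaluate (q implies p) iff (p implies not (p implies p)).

⊥

q implies p = N implies ⊤ = ⊤
p implies p = ⊤ implies ⊤ = ⊤
not (p implies p) = not ⊤ = ⊥
p implies not (p implies p) = ⊤ implies ⊥ = ⊥
(q implies p) iff (p implies not (p implies p)) = ⊤ iff ⊥ = ⊥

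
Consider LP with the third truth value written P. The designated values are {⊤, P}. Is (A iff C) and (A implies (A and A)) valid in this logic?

No

Countermodel: A=⊤, C=⊥ gives ⊥, which is not designated.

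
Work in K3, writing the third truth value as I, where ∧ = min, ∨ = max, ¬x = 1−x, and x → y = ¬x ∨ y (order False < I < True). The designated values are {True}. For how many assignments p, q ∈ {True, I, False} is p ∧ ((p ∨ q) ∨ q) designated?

3

Designated under: (p=True, q=True); (p=True, q=I); (p=True, q=False).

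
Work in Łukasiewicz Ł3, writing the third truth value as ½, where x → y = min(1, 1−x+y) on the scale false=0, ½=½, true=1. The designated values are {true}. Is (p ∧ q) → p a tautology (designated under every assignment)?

Every assignment of p, q over {true, ½, false} gives a value in {true}.
In particular, with p=½, q=½: (p ∧ q) → p = true.

Yes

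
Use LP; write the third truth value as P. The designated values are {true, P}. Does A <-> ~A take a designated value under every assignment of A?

No

Countermodel: A=true gives false, which is not designated.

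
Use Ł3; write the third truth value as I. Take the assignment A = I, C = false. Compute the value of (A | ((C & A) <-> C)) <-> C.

false

C & A = false & I = false
(C & A) <-> C = false <-> false = true
A | ((C & A) <-> C) = I | true = true
(A | ((C & A) <-> C)) <-> C = true <-> false = false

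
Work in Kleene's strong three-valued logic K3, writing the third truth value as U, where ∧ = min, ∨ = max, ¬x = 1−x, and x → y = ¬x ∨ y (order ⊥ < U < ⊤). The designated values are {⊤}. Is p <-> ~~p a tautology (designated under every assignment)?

No

Countermodel: p=U gives U, which is not designated.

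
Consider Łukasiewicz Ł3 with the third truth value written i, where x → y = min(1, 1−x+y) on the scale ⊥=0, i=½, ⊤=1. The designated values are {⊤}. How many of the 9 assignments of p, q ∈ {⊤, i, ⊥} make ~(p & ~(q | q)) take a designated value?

Of the 9 assignments, 5 give a value in {⊤}.

5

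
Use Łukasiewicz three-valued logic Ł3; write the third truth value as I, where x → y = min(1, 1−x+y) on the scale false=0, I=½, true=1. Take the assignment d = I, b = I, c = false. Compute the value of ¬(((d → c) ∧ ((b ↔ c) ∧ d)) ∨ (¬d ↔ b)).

false

d → c = I → false = I  [min(1, 1−½+0)]
b ↔ c = I ↔ false = I
(b ↔ c) ∧ d = I ∧ I = I
(d → c) ∧ ((b ↔ c) ∧ d) = I ∧ I = I
¬d = ¬I = I
¬d ↔ b = I ↔ I = true
((d → c) ∧ ((b ↔ c) ∧ d)) ∨ (¬d ↔ b) = I ∨ true = true
¬(((d → c) ∧ ((b ↔ c) ∧ d)) ∨ (¬d ↔ b)) = ¬true = false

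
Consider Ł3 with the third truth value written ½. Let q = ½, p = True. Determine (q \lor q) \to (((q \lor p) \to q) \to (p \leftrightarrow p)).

True

q \lor q = ½ \lor ½ = ½
q \lor p = ½ \lor True = True
(q \lor p) \to q = True \to ½ = ½  [min(1, 1−1+½)]
p \leftrightarrow p = True \leftrightarrow True = True
((q \lor p) \to q) \to (p \leftrightarrow p) = ½ \to True = True
(q \lor q) \to (((q \lor p) \to q) \to (p \leftrightarrow p)) = ½ \to True = True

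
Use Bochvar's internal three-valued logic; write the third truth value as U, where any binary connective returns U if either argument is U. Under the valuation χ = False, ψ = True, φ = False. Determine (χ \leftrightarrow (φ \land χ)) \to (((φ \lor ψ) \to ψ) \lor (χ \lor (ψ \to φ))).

True

φ \land χ = False \land False = False
χ \leftrightarrow (φ \land χ) = False \leftrightarrow False = True
φ \lor ψ = False \lor True = True
(φ \lor ψ) \to ψ = True \to True = True
ψ \to φ = True \to False = False
χ \lor (ψ \to φ) = False \lor False = False
((φ \lor ψ) \to ψ) \lor (χ \lor (ψ \to φ)) = True \lor False = True
(χ \leftrightarrow (φ \land χ)) \to (((φ \lor ψ) \to ψ) \lor (χ \lor (ψ \to φ))) = True \to True = True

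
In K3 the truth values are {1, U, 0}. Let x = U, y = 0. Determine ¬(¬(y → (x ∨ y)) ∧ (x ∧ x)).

1

x ∨ y = U ∨ 0 = U
y → (x ∨ y) = 0 → U = 1
¬(y → (x ∨ y)) = ¬1 = 0
x ∧ x = U ∧ U = U
¬(y → (x ∨ y)) ∧ (x ∧ x) = 0 ∧ U = 0
¬(¬(y → (x ∨ y)) ∧ (x ∧ x)) = ¬0 = 1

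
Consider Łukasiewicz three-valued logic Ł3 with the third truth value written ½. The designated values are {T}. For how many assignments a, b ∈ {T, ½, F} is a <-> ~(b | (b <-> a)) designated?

4

Designated under: (a=T, b=F); (a=½, b=F); (a=F, b=T); (a=F, b=F).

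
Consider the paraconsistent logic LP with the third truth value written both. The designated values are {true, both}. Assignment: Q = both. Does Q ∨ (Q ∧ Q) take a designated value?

Yes

Q ∧ Q = both ∧ both = both
Q ∨ (Q ∧ Q) = both ∨ both = both
both ∈ {true, both}.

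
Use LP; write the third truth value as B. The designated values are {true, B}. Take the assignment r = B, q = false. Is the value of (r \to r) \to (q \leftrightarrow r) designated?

Yes

r \to r = B \to B = B
q \leftrightarrow r = false \leftrightarrow B = B
(r \to r) \to (q \leftrightarrow r) = B \to B = B
B ∈ {true, B}.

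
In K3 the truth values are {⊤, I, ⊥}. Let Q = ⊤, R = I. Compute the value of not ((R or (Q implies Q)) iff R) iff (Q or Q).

I

Q implies Q = ⊤ implies ⊤ = ⊤
R or (Q implies Q) = I or ⊤ = ⊤
(R or (Q implies Q)) iff R = ⊤ iff I = I
not ((R or (Q implies Q)) iff R) = not I = I
Q or Q = ⊤ or ⊤ = ⊤
not ((R or (Q implies Q)) iff R) iff (Q or Q) = I iff ⊤ = I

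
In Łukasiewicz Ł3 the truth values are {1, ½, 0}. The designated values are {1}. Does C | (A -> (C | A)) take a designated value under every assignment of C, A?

Every assignment of C, A over {1, ½, 0} gives a value in {1}.
In particular, with C=½, A=½: C | (A -> (C | A)) = 1.

Yes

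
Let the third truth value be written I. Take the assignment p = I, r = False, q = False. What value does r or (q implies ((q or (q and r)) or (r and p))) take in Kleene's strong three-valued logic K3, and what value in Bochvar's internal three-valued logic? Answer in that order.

True; I

In Kleene's strong three-valued logic K3: q and r = False and False = False
q or (q and r) = False or False = False
r and p = False and I = False
(q or (q and r)) or (r and p) = False or False = False
q implies ((q or (q and r)) or (r and p)) = False implies False = True
r or (q implies ((q or (q and r)) or (r and p))) = False or True = True
In Bochvar's internal three-valued logic: q and r = False and False = False
q or (q and r) = False or False = False
r and p = False and I = I
(q or (q and r)) or (r and p) = False or I = I
q implies ((q or (q and r)) or (r and p)) = False implies I = I
r or (q implies ((q or (q and r)) or (r and p))) = False or I = I
They differ because Kleene's strong three-valued logic K3 and Bochvar's internal three-valued logic treat I differently under the binary connectives.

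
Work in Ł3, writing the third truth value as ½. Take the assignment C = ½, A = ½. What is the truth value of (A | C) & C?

½

A | C = ½ | ½ = ½
(A | C) & C = ½ & ½ = ½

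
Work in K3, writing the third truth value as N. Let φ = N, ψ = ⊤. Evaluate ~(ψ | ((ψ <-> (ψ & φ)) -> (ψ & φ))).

ψ & φ = ⊤ & N = N
ψ <-> (ψ & φ) = ⊤ <-> N = N
ψ & φ = ⊤ & N = N
(ψ <-> (ψ & φ)) -> (ψ & φ) = N -> N = N
ψ | ((ψ <-> (ψ & φ)) -> (ψ & φ)) = ⊤ | N = ⊤
~(ψ | ((ψ <-> (ψ & φ)) -> (ψ & φ))) = ~⊤ = ⊥

⊥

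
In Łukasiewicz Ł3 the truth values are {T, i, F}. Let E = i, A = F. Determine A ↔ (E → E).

E → E = i → i = T  [min(1, 1−½+½)]
A ↔ (E → E) = F ↔ T = F

F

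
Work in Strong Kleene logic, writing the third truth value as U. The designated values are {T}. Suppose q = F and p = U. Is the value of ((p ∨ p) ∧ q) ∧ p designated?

p ∨ p = U ∨ U = U
(p ∨ p) ∧ q = U ∧ F = F
((p ∨ p) ∧ q) ∧ p = F ∧ U = F
F ∉ {T}.

No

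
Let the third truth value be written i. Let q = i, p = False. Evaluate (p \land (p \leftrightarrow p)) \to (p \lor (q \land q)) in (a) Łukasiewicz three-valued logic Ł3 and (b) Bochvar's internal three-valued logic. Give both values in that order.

True; i

In Łukasiewicz three-valued logic Ł3: p \leftrightarrow p = False \leftrightarrow False = True
p \land (p \leftrightarrow p) = False \land True = False
q \land q = i \land i = i
p \lor (q \land q) = False \lor i = i
(p \land (p \leftrightarrow p)) \to (p \lor (q \land q)) = False \to i = True
In Bochvar's internal three-valued logic: p \leftrightarrow p = False \leftrightarrow False = True
p \land (p \leftrightarrow p) = False \land True = False
q \land q = i \land i = i
p \lor (q \land q) = False \lor i = i
(p \land (p \leftrightarrow p)) \to (p \lor (q \land q)) = False \to i = i  [any arg is the third value ⇒ result is the third value]
They differ because Łukasiewicz three-valued logic Ł3 and Bochvar's internal three-valued logic treat i differently under the binary connectives.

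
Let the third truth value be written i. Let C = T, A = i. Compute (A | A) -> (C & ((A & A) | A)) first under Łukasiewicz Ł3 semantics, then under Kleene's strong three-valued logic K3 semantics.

T; i

In Łukasiewicz Ł3: A | A = i | i = i
A & A = i & i = i
(A & A) | A = i | i = i
C & ((A & A) | A) = T & i = i
(A | A) -> (C & ((A & A) | A)) = i -> i = T  [min(1, 1−½+½)]
In Kleene's strong three-valued logic K3: A | A = i | i = i
A & A = i & i = i
(A & A) | A = i | i = i
C & ((A & A) | A) = T & i = i
(A | A) -> (C & ((A & A) | A)) = i -> i = i  [~i | i]
They differ because Łukasiewicz Ł3 and Kleene's strong three-valued logic K3 treat i differently under implication.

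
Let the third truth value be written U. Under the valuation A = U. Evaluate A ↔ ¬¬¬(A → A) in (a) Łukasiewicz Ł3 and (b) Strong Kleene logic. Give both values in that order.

U; U

In Łukasiewicz Ł3: A → A = U → U = 1  [min(1, 1−½+½)]
¬(A → A) = ¬1 = 0
¬¬(A → A) = ¬0 = 1
¬¬¬(A → A) = ¬1 = 0
A ↔ ¬¬¬(A → A) = U ↔ 0 = U
In Strong Kleene logic: A → A = U → U = U
¬(A → A) = ¬U = U
¬¬(A → A) = ¬U = U
¬¬¬(A → A) = ¬U = U
A ↔ ¬¬¬(A → A) = U ↔ U = U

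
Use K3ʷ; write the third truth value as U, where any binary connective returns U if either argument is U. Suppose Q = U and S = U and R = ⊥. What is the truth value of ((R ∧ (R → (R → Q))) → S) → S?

U

R → Q = ⊥ → U = U
R → (R → Q) = ⊥ → U = U
R ∧ (R → (R → Q)) = ⊥ ∧ U = U
(R ∧ (R → (R → Q))) → S = U → U = U
((R ∧ (R → (R → Q))) → S) → S = U → U = U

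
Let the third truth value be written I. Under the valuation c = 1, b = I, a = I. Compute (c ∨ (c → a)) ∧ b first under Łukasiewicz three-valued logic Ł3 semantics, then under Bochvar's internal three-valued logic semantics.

In Łukasiewicz three-valued logic Ł3: c → a = 1 → I = I
c ∨ (c → a) = 1 ∨ I = 1
(c ∨ (c → a)) ∧ b = 1 ∧ I = I
In Bochvar's internal three-valued logic: c → a = 1 → I = I
c ∨ (c → a) = 1 ∨ I = I
(c ∨ (c → a)) ∧ b = I ∧ I = I

I; I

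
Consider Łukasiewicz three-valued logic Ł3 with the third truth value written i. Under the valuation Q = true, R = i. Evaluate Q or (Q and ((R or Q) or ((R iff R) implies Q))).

R or Q = i or true = true
R iff R = i iff i = true
(R iff R) implies Q = true implies true = true
(R or Q) or ((R iff R) implies Q) = true or true = true
Q and ((R or Q) or ((R iff R) implies Q)) = true and true = true
Q or (Q and ((R or Q) or ((R iff R) implies Q))) = true or true = true

true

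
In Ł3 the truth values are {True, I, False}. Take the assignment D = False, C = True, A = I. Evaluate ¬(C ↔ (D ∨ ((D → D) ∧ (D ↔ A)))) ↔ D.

D → D = False → False = True
D ↔ A = False ↔ I = I  [1 − |0−½|]
(D → D) ∧ (D ↔ A) = True ∧ I = I
D ∨ ((D → D) ∧ (D ↔ A)) = False ∨ I = I
C ↔ (D ∨ ((D → D) ∧ (D ↔ A))) = True ↔ I = I
¬(C ↔ (D ∨ ((D → D) ∧ (D ↔ A)))) = ¬I = I
¬(C ↔ (D ∨ ((D → D) ∧ (D ↔ A)))) ↔ D = I ↔ False = I

I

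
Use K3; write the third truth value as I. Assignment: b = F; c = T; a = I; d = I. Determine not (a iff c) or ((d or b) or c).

a iff c = I iff T = I
not (a iff c) = not I = I
d or b = I or F = I
(d or b) or c = I or T = T
not (a iff c) or ((d or b) or c) = I or T = T

T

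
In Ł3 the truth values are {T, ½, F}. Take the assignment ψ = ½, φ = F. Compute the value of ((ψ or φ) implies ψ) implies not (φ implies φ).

F

ψ or φ = ½ or F = ½
(ψ or φ) implies ψ = ½ implies ½ = T
φ implies φ = F implies F = T
not (φ implies φ) = not T = F
((ψ or φ) implies ψ) implies not (φ implies φ) = T implies F = F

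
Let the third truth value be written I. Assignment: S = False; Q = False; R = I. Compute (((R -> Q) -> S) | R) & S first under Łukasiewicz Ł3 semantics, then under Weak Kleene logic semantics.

False; I

In Łukasiewicz Ł3: R -> Q = I -> False = I
(R -> Q) -> S = I -> False = I
((R -> Q) -> S) | R = I | I = I
(((R -> Q) -> S) | R) & S = I & False = False
In Weak Kleene logic: R -> Q = I -> False = I
(R -> Q) -> S = I -> False = I
((R -> Q) -> S) | R = I | I = I
(((R -> Q) -> S) | R) & S = I & False = I
They differ because Łukasiewicz Ł3 and Weak Kleene logic treat I differently under the binary connectives.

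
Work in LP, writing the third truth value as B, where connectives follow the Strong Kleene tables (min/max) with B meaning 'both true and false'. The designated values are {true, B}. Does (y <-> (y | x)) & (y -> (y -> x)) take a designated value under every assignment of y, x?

Countermodel: y=true, x=false gives false, which is not designated.

No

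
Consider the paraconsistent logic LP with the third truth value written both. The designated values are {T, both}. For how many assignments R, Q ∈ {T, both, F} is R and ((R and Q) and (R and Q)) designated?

4

Designated under: (R=T, Q=T); (R=T, Q=both); (R=both, Q=T); (R=both, Q=both).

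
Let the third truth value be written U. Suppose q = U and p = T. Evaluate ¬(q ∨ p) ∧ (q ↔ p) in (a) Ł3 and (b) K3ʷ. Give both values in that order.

F; U

In Ł3: q ∨ p = U ∨ T = T
¬(q ∨ p) = ¬T = F
q ↔ p = U ↔ T = U  [1 − |½−1|]
¬(q ∨ p) ∧ (q ↔ p) = F ∧ U = F
In K3ʷ: q ∨ p = U ∨ T = U
¬(q ∨ p) = ¬U = U
q ↔ p = U ↔ T = U
¬(q ∨ p) ∧ (q ↔ p) = U ∧ U = U
They differ because Ł3 and K3ʷ treat U differently under the binary connectives.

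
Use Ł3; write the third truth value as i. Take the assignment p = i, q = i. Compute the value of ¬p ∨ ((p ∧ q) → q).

¬p = ¬i = i
p ∧ q = i ∧ i = i
(p ∧ q) → q = i → i = True  [min(1, 1−½+½)]
¬p ∨ ((p ∧ q) → q) = i ∨ True = True

True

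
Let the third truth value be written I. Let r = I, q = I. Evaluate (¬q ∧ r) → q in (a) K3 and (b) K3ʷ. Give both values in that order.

In K3: ¬q = ¬I = I
¬q ∧ r = I ∧ I = I
(¬q ∧ r) → q = I → I = I  [¬I ∨ I]
In K3ʷ: ¬q = ¬I = I
¬q ∧ r = I ∧ I = I
(¬q ∧ r) → q = I → I = I  [any arg is the third value ⇒ result is the third value]

I; I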